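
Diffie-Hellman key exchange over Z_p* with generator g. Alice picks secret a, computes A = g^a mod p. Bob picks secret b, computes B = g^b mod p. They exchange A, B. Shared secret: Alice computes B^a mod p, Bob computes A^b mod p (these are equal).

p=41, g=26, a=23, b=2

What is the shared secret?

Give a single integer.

A = 26^23 mod 41  (bits of 23 = 10111)
  bit 0 = 1: r = r^2 * 26 mod 41 = 1^2 * 26 = 1*26 = 26
  bit 1 = 0: r = r^2 mod 41 = 26^2 = 20
  bit 2 = 1: r = r^2 * 26 mod 41 = 20^2 * 26 = 31*26 = 27
  bit 3 = 1: r = r^2 * 26 mod 41 = 27^2 * 26 = 32*26 = 12
  bit 4 = 1: r = r^2 * 26 mod 41 = 12^2 * 26 = 21*26 = 13
  -> A = 13
B = 26^2 mod 41  (bits of 2 = 10)
  bit 0 = 1: r = r^2 * 26 mod 41 = 1^2 * 26 = 1*26 = 26
  bit 1 = 0: r = r^2 mod 41 = 26^2 = 20
  -> B = 20
s = B^a = 20^23 mod 41  (bits of 23 = 10111)
  bit 0 = 1: r = r^2 * 20 mod 41 = 1^2 * 20 = 1*20 = 20
  bit 1 = 0: r = r^2 mod 41 = 20^2 = 31
  bit 2 = 1: r = r^2 * 20 mod 41 = 31^2 * 20 = 18*20 = 32
  bit 3 = 1: r = r^2 * 20 mod 41 = 32^2 * 20 = 40*20 = 21
  bit 4 = 1: r = r^2 * 20 mod 41 = 21^2 * 20 = 31*20 = 5
  -> s = B^a = 5

Answer: 5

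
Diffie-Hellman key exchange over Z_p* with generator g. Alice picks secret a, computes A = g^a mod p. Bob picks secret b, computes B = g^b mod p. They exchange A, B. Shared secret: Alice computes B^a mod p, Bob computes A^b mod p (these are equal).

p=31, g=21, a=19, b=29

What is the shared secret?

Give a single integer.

A = 21^19 mod 31  (bits of 19 = 10011)
  bit 0 = 1: r = r^2 * 21 mod 31 = 1^2 * 21 = 1*21 = 21
  bit 1 = 0: r = r^2 mod 31 = 21^2 = 7
  bit 2 = 0: r = r^2 mod 31 = 7^2 = 18
  bit 3 = 1: r = r^2 * 21 mod 31 = 18^2 * 21 = 14*21 = 15
  bit 4 = 1: r = r^2 * 21 mod 31 = 15^2 * 21 = 8*21 = 13
  -> A = 13
B = 21^29 mod 31  (bits of 29 = 11101)
  bit 0 = 1: r = r^2 * 21 mod 31 = 1^2 * 21 = 1*21 = 21
  bit 1 = 1: r = r^2 * 21 mod 31 = 21^2 * 21 = 7*21 = 23
  bit 2 = 1: r = r^2 * 21 mod 31 = 23^2 * 21 = 2*21 = 11
  bit 3 = 0: r = r^2 mod 31 = 11^2 = 28
  bit 4 = 1: r = r^2 * 21 mod 31 = 28^2 * 21 = 9*21 = 3
  -> B = 3
s = B^a = 3^19 mod 31  (bits of 19 = 10011)
  bit 0 = 1: r = r^2 * 3 mod 31 = 1^2 * 3 = 1*3 = 3
  bit 1 = 0: r = r^2 mod 31 = 3^2 = 9
  bit 2 = 0: r = r^2 mod 31 = 9^2 = 19
  bit 3 = 1: r = r^2 * 3 mod 31 = 19^2 * 3 = 20*3 = 29
  bit 4 = 1: r = r^2 * 3 mod 31 = 29^2 * 3 = 4*3 = 12
  -> s = B^a = 12

Answer: 12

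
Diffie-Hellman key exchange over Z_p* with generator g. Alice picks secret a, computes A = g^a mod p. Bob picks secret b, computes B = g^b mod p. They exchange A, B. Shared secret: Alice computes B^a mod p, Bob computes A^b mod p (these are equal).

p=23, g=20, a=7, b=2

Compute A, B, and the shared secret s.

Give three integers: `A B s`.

Answer: 21 9 4

Derivation:
A = 20^7 mod 23  (bits of 7 = 111)
  bit 0 = 1: r = r^2 * 20 mod 23 = 1^2 * 20 = 1*20 = 20
  bit 1 = 1: r = r^2 * 20 mod 23 = 20^2 * 20 = 9*20 = 19
  bit 2 = 1: r = r^2 * 20 mod 23 = 19^2 * 20 = 16*20 = 21
  -> A = 21
B = 20^2 mod 23  (bits of 2 = 10)
  bit 0 = 1: r = r^2 * 20 mod 23 = 1^2 * 20 = 1*20 = 20
  bit 1 = 0: r = r^2 mod 23 = 20^2 = 9
  -> B = 9
s = B^a = 9^7 mod 23  (bits of 7 = 111)
  bit 0 = 1: r = r^2 * 9 mod 23 = 1^2 * 9 = 1*9 = 9
  bit 1 = 1: r = r^2 * 9 mod 23 = 9^2 * 9 = 12*9 = 16
  bit 2 = 1: r = r^2 * 9 mod 23 = 16^2 * 9 = 3*9 = 4
  -> s = B^a = 4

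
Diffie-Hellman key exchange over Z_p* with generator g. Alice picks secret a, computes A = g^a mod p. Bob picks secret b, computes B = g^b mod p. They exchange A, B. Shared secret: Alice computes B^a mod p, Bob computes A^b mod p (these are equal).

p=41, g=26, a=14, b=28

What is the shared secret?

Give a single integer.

Answer: 16

Derivation:
A = 26^14 mod 41  (bits of 14 = 1110)
  bit 0 = 1: r = r^2 * 26 mod 41 = 1^2 * 26 = 1*26 = 26
  bit 1 = 1: r = r^2 * 26 mod 41 = 26^2 * 26 = 20*26 = 28
  bit 2 = 1: r = r^2 * 26 mod 41 = 28^2 * 26 = 5*26 = 7
  bit 3 = 0: r = r^2 mod 41 = 7^2 = 8
  -> A = 8
B = 26^28 mod 41  (bits of 28 = 11100)
  bit 0 = 1: r = r^2 * 26 mod 41 = 1^2 * 26 = 1*26 = 26
  bit 1 = 1: r = r^2 * 26 mod 41 = 26^2 * 26 = 20*26 = 28
  bit 2 = 1: r = r^2 * 26 mod 41 = 28^2 * 26 = 5*26 = 7
  bit 3 = 0: r = r^2 mod 41 = 7^2 = 8
  bit 4 = 0: r = r^2 mod 41 = 8^2 = 23
  -> B = 23
s = B^a = 23^14 mod 41  (bits of 14 = 1110)
  bit 0 = 1: r = r^2 * 23 mod 41 = 1^2 * 23 = 1*23 = 23
  bit 1 = 1: r = r^2 * 23 mod 41 = 23^2 * 23 = 37*23 = 31
  bit 2 = 1: r = r^2 * 23 mod 41 = 31^2 * 23 = 18*23 = 4
  bit 3 = 0: r = r^2 mod 41 = 4^2 = 16
  -> s = B^a = 16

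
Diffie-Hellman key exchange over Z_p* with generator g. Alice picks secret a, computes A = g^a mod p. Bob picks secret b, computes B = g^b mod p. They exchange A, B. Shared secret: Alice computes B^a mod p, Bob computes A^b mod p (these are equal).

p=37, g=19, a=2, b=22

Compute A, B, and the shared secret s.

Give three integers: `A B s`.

Answer: 28 30 12

Derivation:
A = 19^2 mod 37  (bits of 2 = 10)
  bit 0 = 1: r = r^2 * 19 mod 37 = 1^2 * 19 = 1*19 = 19
  bit 1 = 0: r = r^2 mod 37 = 19^2 = 28
  -> A = 28
B = 19^22 mod 37  (bits of 22 = 10110)
  bit 0 = 1: r = r^2 * 19 mod 37 = 1^2 * 19 = 1*19 = 19
  bit 1 = 0: r = r^2 mod 37 = 19^2 = 28
  bit 2 = 1: r = r^2 * 19 mod 37 = 28^2 * 19 = 7*19 = 22
  bit 3 = 1: r = r^2 * 19 mod 37 = 22^2 * 19 = 3*19 = 20
  bit 4 = 0: r = r^2 mod 37 = 20^2 = 30
  -> B = 30
s = B^a = 30^2 mod 37  (bits of 2 = 10)
  bit 0 = 1: r = r^2 * 30 mod 37 = 1^2 * 30 = 1*30 = 30
  bit 1 = 0: r = r^2 mod 37 = 30^2 = 12
  -> s = B^a = 12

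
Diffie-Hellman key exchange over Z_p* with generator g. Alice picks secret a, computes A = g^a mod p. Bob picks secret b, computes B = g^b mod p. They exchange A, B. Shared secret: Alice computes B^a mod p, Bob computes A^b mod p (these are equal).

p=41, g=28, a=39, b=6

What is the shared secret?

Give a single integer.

A = 28^39 mod 41  (bits of 39 = 100111)
  bit 0 = 1: r = r^2 * 28 mod 41 = 1^2 * 28 = 1*28 = 28
  bit 1 = 0: r = r^2 mod 41 = 28^2 = 5
  bit 2 = 0: r = r^2 mod 41 = 5^2 = 25
  bit 3 = 1: r = r^2 * 28 mod 41 = 25^2 * 28 = 10*28 = 34
  bit 4 = 1: r = r^2 * 28 mod 41 = 34^2 * 28 = 8*28 = 19
  bit 5 = 1: r = r^2 * 28 mod 41 = 19^2 * 28 = 33*28 = 22
  -> A = 22
B = 28^6 mod 41  (bits of 6 = 110)
  bit 0 = 1: r = r^2 * 28 mod 41 = 1^2 * 28 = 1*28 = 28
  bit 1 = 1: r = r^2 * 28 mod 41 = 28^2 * 28 = 5*28 = 17
  bit 2 = 0: r = r^2 mod 41 = 17^2 = 2
  -> B = 2
s = B^a = 2^39 mod 41  (bits of 39 = 100111)
  bit 0 = 1: r = r^2 * 2 mod 41 = 1^2 * 2 = 1*2 = 2
  bit 1 = 0: r = r^2 mod 41 = 2^2 = 4
  bit 2 = 0: r = r^2 mod 41 = 4^2 = 16
  bit 3 = 1: r = r^2 * 2 mod 41 = 16^2 * 2 = 10*2 = 20
  bit 4 = 1: r = r^2 * 2 mod 41 = 20^2 * 2 = 31*2 = 21
  bit 5 = 1: r = r^2 * 2 mod 41 = 21^2 * 2 = 31*2 = 21
  -> s = B^a = 21

Answer: 21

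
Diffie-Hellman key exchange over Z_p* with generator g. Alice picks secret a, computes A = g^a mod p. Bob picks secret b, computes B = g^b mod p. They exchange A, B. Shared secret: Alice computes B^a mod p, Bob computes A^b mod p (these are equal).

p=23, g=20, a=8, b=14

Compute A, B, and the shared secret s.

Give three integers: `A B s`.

A = 20^8 mod 23  (bits of 8 = 1000)
  bit 0 = 1: r = r^2 * 20 mod 23 = 1^2 * 20 = 1*20 = 20
  bit 1 = 0: r = r^2 mod 23 = 20^2 = 9
  bit 2 = 0: r = r^2 mod 23 = 9^2 = 12
  bit 3 = 0: r = r^2 mod 23 = 12^2 = 6
  -> A = 6
B = 20^14 mod 23  (bits of 14 = 1110)
  bit 0 = 1: r = r^2 * 20 mod 23 = 1^2 * 20 = 1*20 = 20
  bit 1 = 1: r = r^2 * 20 mod 23 = 20^2 * 20 = 9*20 = 19
  bit 2 = 1: r = r^2 * 20 mod 23 = 19^2 * 20 = 16*20 = 21
  bit 3 = 0: r = r^2 mod 23 = 21^2 = 4
  -> B = 4
s = B^a = 4^8 mod 23  (bits of 8 = 1000)
  bit 0 = 1: r = r^2 * 4 mod 23 = 1^2 * 4 = 1*4 = 4
  bit 1 = 0: r = r^2 mod 23 = 4^2 = 16
  bit 2 = 0: r = r^2 mod 23 = 16^2 = 3
  bit 3 = 0: r = r^2 mod 23 = 3^2 = 9
  -> s = B^a = 9

Answer: 6 4 9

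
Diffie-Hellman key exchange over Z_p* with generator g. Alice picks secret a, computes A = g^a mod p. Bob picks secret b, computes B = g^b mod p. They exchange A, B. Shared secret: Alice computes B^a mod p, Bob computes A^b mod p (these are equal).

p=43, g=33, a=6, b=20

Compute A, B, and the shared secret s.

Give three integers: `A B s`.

A = 33^6 mod 43  (bits of 6 = 110)
  bit 0 = 1: r = r^2 * 33 mod 43 = 1^2 * 33 = 1*33 = 33
  bit 1 = 1: r = r^2 * 33 mod 43 = 33^2 * 33 = 14*33 = 32
  bit 2 = 0: r = r^2 mod 43 = 32^2 = 35
  -> A = 35
B = 33^20 mod 43  (bits of 20 = 10100)
  bit 0 = 1: r = r^2 * 33 mod 43 = 1^2 * 33 = 1*33 = 33
  bit 1 = 0: r = r^2 mod 43 = 33^2 = 14
  bit 2 = 1: r = r^2 * 33 mod 43 = 14^2 * 33 = 24*33 = 18
  bit 3 = 0: r = r^2 mod 43 = 18^2 = 23
  bit 4 = 0: r = r^2 mod 43 = 23^2 = 13
  -> B = 13
s = B^a = 13^6 mod 43  (bits of 6 = 110)
  bit 0 = 1: r = r^2 * 13 mod 43 = 1^2 * 13 = 1*13 = 13
  bit 1 = 1: r = r^2 * 13 mod 43 = 13^2 * 13 = 40*13 = 4
  bit 2 = 0: r = r^2 mod 43 = 4^2 = 16
  -> s = B^a = 16

Answer: 35 13 16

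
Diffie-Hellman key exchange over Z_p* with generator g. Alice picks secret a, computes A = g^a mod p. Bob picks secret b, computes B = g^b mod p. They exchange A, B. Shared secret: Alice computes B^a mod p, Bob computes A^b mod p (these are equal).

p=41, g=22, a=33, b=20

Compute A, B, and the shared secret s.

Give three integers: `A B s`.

A = 22^33 mod 41  (bits of 33 = 100001)
  bit 0 = 1: r = r^2 * 22 mod 41 = 1^2 * 22 = 1*22 = 22
  bit 1 = 0: r = r^2 mod 41 = 22^2 = 33
  bit 2 = 0: r = r^2 mod 41 = 33^2 = 23
  bit 3 = 0: r = r^2 mod 41 = 23^2 = 37
  bit 4 = 0: r = r^2 mod 41 = 37^2 = 16
  bit 5 = 1: r = r^2 * 22 mod 41 = 16^2 * 22 = 10*22 = 15
  -> A = 15
B = 22^20 mod 41  (bits of 20 = 10100)
  bit 0 = 1: r = r^2 * 22 mod 41 = 1^2 * 22 = 1*22 = 22
  bit 1 = 0: r = r^2 mod 41 = 22^2 = 33
  bit 2 = 1: r = r^2 * 22 mod 41 = 33^2 * 22 = 23*22 = 14
  bit 3 = 0: r = r^2 mod 41 = 14^2 = 32
  bit 4 = 0: r = r^2 mod 41 = 32^2 = 40
  -> B = 40
s = B^a = 40^33 mod 41  (bits of 33 = 100001)
  bit 0 = 1: r = r^2 * 40 mod 41 = 1^2 * 40 = 1*40 = 40
  bit 1 = 0: r = r^2 mod 41 = 40^2 = 1
  bit 2 = 0: r = r^2 mod 41 = 1^2 = 1
  bit 3 = 0: r = r^2 mod 41 = 1^2 = 1
  bit 4 = 0: r = r^2 mod 41 = 1^2 = 1
  bit 5 = 1: r = r^2 * 40 mod 41 = 1^2 * 40 = 1*40 = 40
  -> s = B^a = 40

Answer: 15 40 40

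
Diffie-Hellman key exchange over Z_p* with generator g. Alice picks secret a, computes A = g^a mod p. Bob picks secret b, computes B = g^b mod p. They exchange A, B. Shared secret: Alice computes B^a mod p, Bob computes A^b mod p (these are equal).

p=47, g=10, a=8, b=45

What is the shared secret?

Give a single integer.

A = 10^8 mod 47  (bits of 8 = 1000)
  bit 0 = 1: r = r^2 * 10 mod 47 = 1^2 * 10 = 1*10 = 10
  bit 1 = 0: r = r^2 mod 47 = 10^2 = 6
  bit 2 = 0: r = r^2 mod 47 = 6^2 = 36
  bit 3 = 0: r = r^2 mod 47 = 36^2 = 27
  -> A = 27
B = 10^45 mod 47  (bits of 45 = 101101)
  bit 0 = 1: r = r^2 * 10 mod 47 = 1^2 * 10 = 1*10 = 10
  bit 1 = 0: r = r^2 mod 47 = 10^2 = 6
  bit 2 = 1: r = r^2 * 10 mod 47 = 6^2 * 10 = 36*10 = 31
  bit 3 = 1: r = r^2 * 10 mod 47 = 31^2 * 10 = 21*10 = 22
  bit 4 = 0: r = r^2 mod 47 = 22^2 = 14
  bit 5 = 1: r = r^2 * 10 mod 47 = 14^2 * 10 = 8*10 = 33
  -> B = 33
s = B^a = 33^8 mod 47  (bits of 8 = 1000)
  bit 0 = 1: r = r^2 * 33 mod 47 = 1^2 * 33 = 1*33 = 33
  bit 1 = 0: r = r^2 mod 47 = 33^2 = 8
  bit 2 = 0: r = r^2 mod 47 = 8^2 = 17
  bit 3 = 0: r = r^2 mod 47 = 17^2 = 7
  -> s = B^a = 7

Answer: 7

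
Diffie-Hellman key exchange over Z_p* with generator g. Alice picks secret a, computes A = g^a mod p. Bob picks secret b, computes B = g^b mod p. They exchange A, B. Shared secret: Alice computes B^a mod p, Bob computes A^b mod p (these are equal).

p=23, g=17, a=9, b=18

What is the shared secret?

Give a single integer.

A = 17^9 mod 23  (bits of 9 = 1001)
  bit 0 = 1: r = r^2 * 17 mod 23 = 1^2 * 17 = 1*17 = 17
  bit 1 = 0: r = r^2 mod 23 = 17^2 = 13
  bit 2 = 0: r = r^2 mod 23 = 13^2 = 8
  bit 3 = 1: r = r^2 * 17 mod 23 = 8^2 * 17 = 18*17 = 7
  -> A = 7
B = 17^18 mod 23  (bits of 18 = 10010)
  bit 0 = 1: r = r^2 * 17 mod 23 = 1^2 * 17 = 1*17 = 17
  bit 1 = 0: r = r^2 mod 23 = 17^2 = 13
  bit 2 = 0: r = r^2 mod 23 = 13^2 = 8
  bit 3 = 1: r = r^2 * 17 mod 23 = 8^2 * 17 = 18*17 = 7
  bit 4 = 0: r = r^2 mod 23 = 7^2 = 3
  -> B = 3
s = B^a = 3^9 mod 23  (bits of 9 = 1001)
  bit 0 = 1: r = r^2 * 3 mod 23 = 1^2 * 3 = 1*3 = 3
  bit 1 = 0: r = r^2 mod 23 = 3^2 = 9
  bit 2 = 0: r = r^2 mod 23 = 9^2 = 12
  bit 3 = 1: r = r^2 * 3 mod 23 = 12^2 * 3 = 6*3 = 18
  -> s = B^a = 18

Answer: 18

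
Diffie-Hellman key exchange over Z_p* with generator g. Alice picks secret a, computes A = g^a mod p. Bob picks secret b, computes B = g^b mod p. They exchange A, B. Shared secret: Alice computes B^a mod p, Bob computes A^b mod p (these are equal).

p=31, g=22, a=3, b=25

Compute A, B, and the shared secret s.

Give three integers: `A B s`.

Answer: 15 26 30

Derivation:
A = 22^3 mod 31  (bits of 3 = 11)
  bit 0 = 1: r = r^2 * 22 mod 31 = 1^2 * 22 = 1*22 = 22
  bit 1 = 1: r = r^2 * 22 mod 31 = 22^2 * 22 = 19*22 = 15
  -> A = 15
B = 22^25 mod 31  (bits of 25 = 11001)
  bit 0 = 1: r = r^2 * 22 mod 31 = 1^2 * 22 = 1*22 = 22
  bit 1 = 1: r = r^2 * 22 mod 31 = 22^2 * 22 = 19*22 = 15
  bit 2 = 0: r = r^2 mod 31 = 15^2 = 8
  bit 3 = 0: r = r^2 mod 31 = 8^2 = 2
  bit 4 = 1: r = r^2 * 22 mod 31 = 2^2 * 22 = 4*22 = 26
  -> B = 26
s = B^a = 26^3 mod 31  (bits of 3 = 11)
  bit 0 = 1: r = r^2 * 26 mod 31 = 1^2 * 26 = 1*26 = 26
  bit 1 = 1: r = r^2 * 26 mod 31 = 26^2 * 26 = 25*26 = 30
  -> s = B^a = 30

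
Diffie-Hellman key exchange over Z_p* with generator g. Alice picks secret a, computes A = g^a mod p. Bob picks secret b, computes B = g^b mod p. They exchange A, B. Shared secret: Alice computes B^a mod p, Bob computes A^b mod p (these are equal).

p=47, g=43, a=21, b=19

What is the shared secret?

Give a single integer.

A = 43^21 mod 47  (bits of 21 = 10101)
  bit 0 = 1: r = r^2 * 43 mod 47 = 1^2 * 43 = 1*43 = 43
  bit 1 = 0: r = r^2 mod 47 = 43^2 = 16
  bit 2 = 1: r = r^2 * 43 mod 47 = 16^2 * 43 = 21*43 = 10
  bit 3 = 0: r = r^2 mod 47 = 10^2 = 6
  bit 4 = 1: r = r^2 * 43 mod 47 = 6^2 * 43 = 36*43 = 44
  -> A = 44
B = 43^19 mod 47  (bits of 19 = 10011)
  bit 0 = 1: r = r^2 * 43 mod 47 = 1^2 * 43 = 1*43 = 43
  bit 1 = 0: r = r^2 mod 47 = 43^2 = 16
  bit 2 = 0: r = r^2 mod 47 = 16^2 = 21
  bit 3 = 1: r = r^2 * 43 mod 47 = 21^2 * 43 = 18*43 = 22
  bit 4 = 1: r = r^2 * 43 mod 47 = 22^2 * 43 = 14*43 = 38
  -> B = 38
s = B^a = 38^21 mod 47  (bits of 21 = 10101)
  bit 0 = 1: r = r^2 * 38 mod 47 = 1^2 * 38 = 1*38 = 38
  bit 1 = 0: r = r^2 mod 47 = 38^2 = 34
  bit 2 = 1: r = r^2 * 38 mod 47 = 34^2 * 38 = 28*38 = 30
  bit 3 = 0: r = r^2 mod 47 = 30^2 = 7
  bit 4 = 1: r = r^2 * 38 mod 47 = 7^2 * 38 = 2*38 = 29
  -> s = B^a = 29

Answer: 29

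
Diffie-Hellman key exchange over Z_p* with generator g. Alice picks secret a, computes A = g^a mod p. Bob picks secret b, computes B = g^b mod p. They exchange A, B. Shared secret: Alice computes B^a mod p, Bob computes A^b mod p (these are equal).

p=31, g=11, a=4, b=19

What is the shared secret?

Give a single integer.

Answer: 20

Derivation:
A = 11^4 mod 31  (bits of 4 = 100)
  bit 0 = 1: r = r^2 * 11 mod 31 = 1^2 * 11 = 1*11 = 11
  bit 1 = 0: r = r^2 mod 31 = 11^2 = 28
  bit 2 = 0: r = r^2 mod 31 = 28^2 = 9
  -> A = 9
B = 11^19 mod 31  (bits of 19 = 10011)
  bit 0 = 1: r = r^2 * 11 mod 31 = 1^2 * 11 = 1*11 = 11
  bit 1 = 0: r = r^2 mod 31 = 11^2 = 28
  bit 2 = 0: r = r^2 mod 31 = 28^2 = 9
  bit 3 = 1: r = r^2 * 11 mod 31 = 9^2 * 11 = 19*11 = 23
  bit 4 = 1: r = r^2 * 11 mod 31 = 23^2 * 11 = 2*11 = 22
  -> B = 22
s = B^a = 22^4 mod 31  (bits of 4 = 100)
  bit 0 = 1: r = r^2 * 22 mod 31 = 1^2 * 22 = 1*22 = 22
  bit 1 = 0: r = r^2 mod 31 = 22^2 = 19
  bit 2 = 0: r = r^2 mod 31 = 19^2 = 20
  -> s = B^a = 20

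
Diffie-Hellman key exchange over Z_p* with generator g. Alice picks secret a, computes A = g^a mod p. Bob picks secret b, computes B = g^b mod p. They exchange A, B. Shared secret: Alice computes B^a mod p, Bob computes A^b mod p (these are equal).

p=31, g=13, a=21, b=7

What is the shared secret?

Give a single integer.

A = 13^21 mod 31  (bits of 21 = 10101)
  bit 0 = 1: r = r^2 * 13 mod 31 = 1^2 * 13 = 1*13 = 13
  bit 1 = 0: r = r^2 mod 31 = 13^2 = 14
  bit 2 = 1: r = r^2 * 13 mod 31 = 14^2 * 13 = 10*13 = 6
  bit 3 = 0: r = r^2 mod 31 = 6^2 = 5
  bit 4 = 1: r = r^2 * 13 mod 31 = 5^2 * 13 = 25*13 = 15
  -> A = 15
B = 13^7 mod 31  (bits of 7 = 111)
  bit 0 = 1: r = r^2 * 13 mod 31 = 1^2 * 13 = 1*13 = 13
  bit 1 = 1: r = r^2 * 13 mod 31 = 13^2 * 13 = 14*13 = 27
  bit 2 = 1: r = r^2 * 13 mod 31 = 27^2 * 13 = 16*13 = 22
  -> B = 22
s = B^a = 22^21 mod 31  (bits of 21 = 10101)
  bit 0 = 1: r = r^2 * 22 mod 31 = 1^2 * 22 = 1*22 = 22
  bit 1 = 0: r = r^2 mod 31 = 22^2 = 19
  bit 2 = 1: r = r^2 * 22 mod 31 = 19^2 * 22 = 20*22 = 6
  bit 3 = 0: r = r^2 mod 31 = 6^2 = 5
  bit 4 = 1: r = r^2 * 22 mod 31 = 5^2 * 22 = 25*22 = 23
  -> s = B^a = 23

Answer: 23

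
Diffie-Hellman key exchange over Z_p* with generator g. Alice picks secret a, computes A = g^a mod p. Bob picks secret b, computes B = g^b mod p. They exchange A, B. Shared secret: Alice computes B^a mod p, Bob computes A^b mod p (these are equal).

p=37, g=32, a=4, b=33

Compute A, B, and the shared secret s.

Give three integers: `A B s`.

Answer: 33 29 26

Derivation:
A = 32^4 mod 37  (bits of 4 = 100)
  bit 0 = 1: r = r^2 * 32 mod 37 = 1^2 * 32 = 1*32 = 32
  bit 1 = 0: r = r^2 mod 37 = 32^2 = 25
  bit 2 = 0: r = r^2 mod 37 = 25^2 = 33
  -> A = 33
B = 32^33 mod 37  (bits of 33 = 100001)
  bit 0 = 1: r = r^2 * 32 mod 37 = 1^2 * 32 = 1*32 = 32
  bit 1 = 0: r = r^2 mod 37 = 32^2 = 25
  bit 2 = 0: r = r^2 mod 37 = 25^2 = 33
  bit 3 = 0: r = r^2 mod 37 = 33^2 = 16
  bit 4 = 0: r = r^2 mod 37 = 16^2 = 34
  bit 5 = 1: r = r^2 * 32 mod 37 = 34^2 * 32 = 9*32 = 29
  -> B = 29
s = B^a = 29^4 mod 37  (bits of 4 = 100)
  bit 0 = 1: r = r^2 * 29 mod 37 = 1^2 * 29 = 1*29 = 29
  bit 1 = 0: r = r^2 mod 37 = 29^2 = 27
  bit 2 = 0: r = r^2 mod 37 = 27^2 = 26
  -> s = B^a = 26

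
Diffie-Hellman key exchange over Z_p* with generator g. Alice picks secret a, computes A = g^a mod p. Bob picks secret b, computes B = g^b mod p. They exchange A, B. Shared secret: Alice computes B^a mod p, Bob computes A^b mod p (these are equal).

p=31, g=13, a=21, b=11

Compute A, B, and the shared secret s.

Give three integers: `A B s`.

Answer: 15 3 15

Derivation:
A = 13^21 mod 31  (bits of 21 = 10101)
  bit 0 = 1: r = r^2 * 13 mod 31 = 1^2 * 13 = 1*13 = 13
  bit 1 = 0: r = r^2 mod 31 = 13^2 = 14
  bit 2 = 1: r = r^2 * 13 mod 31 = 14^2 * 13 = 10*13 = 6
  bit 3 = 0: r = r^2 mod 31 = 6^2 = 5
  bit 4 = 1: r = r^2 * 13 mod 31 = 5^2 * 13 = 25*13 = 15
  -> A = 15
B = 13^11 mod 31  (bits of 11 = 1011)
  bit 0 = 1: r = r^2 * 13 mod 31 = 1^2 * 13 = 1*13 = 13
  bit 1 = 0: r = r^2 mod 31 = 13^2 = 14
  bit 2 = 1: r = r^2 * 13 mod 31 = 14^2 * 13 = 10*13 = 6
  bit 3 = 1: r = r^2 * 13 mod 31 = 6^2 * 13 = 5*13 = 3
  -> B = 3
s = B^a = 3^21 mod 31  (bits of 21 = 10101)
  bit 0 = 1: r = r^2 * 3 mod 31 = 1^2 * 3 = 1*3 = 3
  bit 1 = 0: r = r^2 mod 31 = 3^2 = 9
  bit 2 = 1: r = r^2 * 3 mod 31 = 9^2 * 3 = 19*3 = 26
  bit 3 = 0: r = r^2 mod 31 = 26^2 = 25
  bit 4 = 1: r = r^2 * 3 mod 31 = 25^2 * 3 = 5*3 = 15
  -> s = B^a = 15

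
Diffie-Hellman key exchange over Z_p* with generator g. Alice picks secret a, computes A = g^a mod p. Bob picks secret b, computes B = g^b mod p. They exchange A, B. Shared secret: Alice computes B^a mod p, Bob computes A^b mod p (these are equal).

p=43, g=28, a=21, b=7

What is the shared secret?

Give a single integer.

Answer: 42

Derivation:
A = 28^21 mod 43  (bits of 21 = 10101)
  bit 0 = 1: r = r^2 * 28 mod 43 = 1^2 * 28 = 1*28 = 28
  bit 1 = 0: r = r^2 mod 43 = 28^2 = 10
  bit 2 = 1: r = r^2 * 28 mod 43 = 10^2 * 28 = 14*28 = 5
  bit 3 = 0: r = r^2 mod 43 = 5^2 = 25
  bit 4 = 1: r = r^2 * 28 mod 43 = 25^2 * 28 = 23*28 = 42
  -> A = 42
B = 28^7 mod 43  (bits of 7 = 111)
  bit 0 = 1: r = r^2 * 28 mod 43 = 1^2 * 28 = 1*28 = 28
  bit 1 = 1: r = r^2 * 28 mod 43 = 28^2 * 28 = 10*28 = 22
  bit 2 = 1: r = r^2 * 28 mod 43 = 22^2 * 28 = 11*28 = 7
  -> B = 7
s = B^a = 7^21 mod 43  (bits of 21 = 10101)
  bit 0 = 1: r = r^2 * 7 mod 43 = 1^2 * 7 = 1*7 = 7
  bit 1 = 0: r = r^2 mod 43 = 7^2 = 6
  bit 2 = 1: r = r^2 * 7 mod 43 = 6^2 * 7 = 36*7 = 37
  bit 3 = 0: r = r^2 mod 43 = 37^2 = 36
  bit 4 = 1: r = r^2 * 7 mod 43 = 36^2 * 7 = 6*7 = 42
  -> s = B^a = 42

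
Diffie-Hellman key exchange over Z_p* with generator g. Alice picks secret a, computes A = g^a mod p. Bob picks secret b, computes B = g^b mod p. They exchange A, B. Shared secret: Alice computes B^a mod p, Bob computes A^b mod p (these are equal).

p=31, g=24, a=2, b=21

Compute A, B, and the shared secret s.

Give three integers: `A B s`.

A = 24^2 mod 31  (bits of 2 = 10)
  bit 0 = 1: r = r^2 * 24 mod 31 = 1^2 * 24 = 1*24 = 24
  bit 1 = 0: r = r^2 mod 31 = 24^2 = 18
  -> A = 18
B = 24^21 mod 31  (bits of 21 = 10101)
  bit 0 = 1: r = r^2 * 24 mod 31 = 1^2 * 24 = 1*24 = 24
  bit 1 = 0: r = r^2 mod 31 = 24^2 = 18
  bit 2 = 1: r = r^2 * 24 mod 31 = 18^2 * 24 = 14*24 = 26
  bit 3 = 0: r = r^2 mod 31 = 26^2 = 25
  bit 4 = 1: r = r^2 * 24 mod 31 = 25^2 * 24 = 5*24 = 27
  -> B = 27
s = B^a = 27^2 mod 31  (bits of 2 = 10)
  bit 0 = 1: r = r^2 * 27 mod 31 = 1^2 * 27 = 1*27 = 27
  bit 1 = 0: r = r^2 mod 31 = 27^2 = 16
  -> s = B^a = 16

Answer: 18 27 16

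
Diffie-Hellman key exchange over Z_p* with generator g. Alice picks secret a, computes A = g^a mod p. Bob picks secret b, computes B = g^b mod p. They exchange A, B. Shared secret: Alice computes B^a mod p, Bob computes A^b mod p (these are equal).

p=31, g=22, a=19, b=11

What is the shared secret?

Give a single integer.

Answer: 24

Derivation:
A = 22^19 mod 31  (bits of 19 = 10011)
  bit 0 = 1: r = r^2 * 22 mod 31 = 1^2 * 22 = 1*22 = 22
  bit 1 = 0: r = r^2 mod 31 = 22^2 = 19
  bit 2 = 0: r = r^2 mod 31 = 19^2 = 20
  bit 3 = 1: r = r^2 * 22 mod 31 = 20^2 * 22 = 28*22 = 27
  bit 4 = 1: r = r^2 * 22 mod 31 = 27^2 * 22 = 16*22 = 11
  -> A = 11
B = 22^11 mod 31  (bits of 11 = 1011)
  bit 0 = 1: r = r^2 * 22 mod 31 = 1^2 * 22 = 1*22 = 22
  bit 1 = 0: r = r^2 mod 31 = 22^2 = 19
  bit 2 = 1: r = r^2 * 22 mod 31 = 19^2 * 22 = 20*22 = 6
  bit 3 = 1: r = r^2 * 22 mod 31 = 6^2 * 22 = 5*22 = 17
  -> B = 17
s = B^a = 17^19 mod 31  (bits of 19 = 10011)
  bit 0 = 1: r = r^2 * 17 mod 31 = 1^2 * 17 = 1*17 = 17
  bit 1 = 0: r = r^2 mod 31 = 17^2 = 10
  bit 2 = 0: r = r^2 mod 31 = 10^2 = 7
  bit 3 = 1: r = r^2 * 17 mod 31 = 7^2 * 17 = 18*17 = 27
  bit 4 = 1: r = r^2 * 17 mod 31 = 27^2 * 17 = 16*17 = 24
  -> s = B^a = 24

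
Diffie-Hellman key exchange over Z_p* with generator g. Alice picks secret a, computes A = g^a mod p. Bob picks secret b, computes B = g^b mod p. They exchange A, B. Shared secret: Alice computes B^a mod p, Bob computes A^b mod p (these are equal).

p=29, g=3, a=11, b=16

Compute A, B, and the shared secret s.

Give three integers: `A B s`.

Answer: 15 20 7

Derivation:
A = 3^11 mod 29  (bits of 11 = 1011)
  bit 0 = 1: r = r^2 * 3 mod 29 = 1^2 * 3 = 1*3 = 3
  bit 1 = 0: r = r^2 mod 29 = 3^2 = 9
  bit 2 = 1: r = r^2 * 3 mod 29 = 9^2 * 3 = 23*3 = 11
  bit 3 = 1: r = r^2 * 3 mod 29 = 11^2 * 3 = 5*3 = 15
  -> A = 15
B = 3^16 mod 29  (bits of 16 = 10000)
  bit 0 = 1: r = r^2 * 3 mod 29 = 1^2 * 3 = 1*3 = 3
  bit 1 = 0: r = r^2 mod 29 = 3^2 = 9
  bit 2 = 0: r = r^2 mod 29 = 9^2 = 23
  bit 3 = 0: r = r^2 mod 29 = 23^2 = 7
  bit 4 = 0: r = r^2 mod 29 = 7^2 = 20
  -> B = 20
s = B^a = 20^11 mod 29  (bits of 11 = 1011)
  bit 0 = 1: r = r^2 * 20 mod 29 = 1^2 * 20 = 1*20 = 20
  bit 1 = 0: r = r^2 mod 29 = 20^2 = 23
  bit 2 = 1: r = r^2 * 20 mod 29 = 23^2 * 20 = 7*20 = 24
  bit 3 = 1: r = r^2 * 20 mod 29 = 24^2 * 20 = 25*20 = 7
  -> s = B^a = 7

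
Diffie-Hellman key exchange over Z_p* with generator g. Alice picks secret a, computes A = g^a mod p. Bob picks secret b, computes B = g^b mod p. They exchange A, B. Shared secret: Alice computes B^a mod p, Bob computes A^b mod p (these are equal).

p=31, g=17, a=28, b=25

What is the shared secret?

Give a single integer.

A = 17^28 mod 31  (bits of 28 = 11100)
  bit 0 = 1: r = r^2 * 17 mod 31 = 1^2 * 17 = 1*17 = 17
  bit 1 = 1: r = r^2 * 17 mod 31 = 17^2 * 17 = 10*17 = 15
  bit 2 = 1: r = r^2 * 17 mod 31 = 15^2 * 17 = 8*17 = 12
  bit 3 = 0: r = r^2 mod 31 = 12^2 = 20
  bit 4 = 0: r = r^2 mod 31 = 20^2 = 28
  -> A = 28
B = 17^25 mod 31  (bits of 25 = 11001)
  bit 0 = 1: r = r^2 * 17 mod 31 = 1^2 * 17 = 1*17 = 17
  bit 1 = 1: r = r^2 * 17 mod 31 = 17^2 * 17 = 10*17 = 15
  bit 2 = 0: r = r^2 mod 31 = 15^2 = 8
  bit 3 = 0: r = r^2 mod 31 = 8^2 = 2
  bit 4 = 1: r = r^2 * 17 mod 31 = 2^2 * 17 = 4*17 = 6
  -> B = 6
s = B^a = 6^28 mod 31  (bits of 28 = 11100)
  bit 0 = 1: r = r^2 * 6 mod 31 = 1^2 * 6 = 1*6 = 6
  bit 1 = 1: r = r^2 * 6 mod 31 = 6^2 * 6 = 5*6 = 30
  bit 2 = 1: r = r^2 * 6 mod 31 = 30^2 * 6 = 1*6 = 6
  bit 3 = 0: r = r^2 mod 31 = 6^2 = 5
  bit 4 = 0: r = r^2 mod 31 = 5^2 = 25
  -> s = B^a = 25

Answer: 25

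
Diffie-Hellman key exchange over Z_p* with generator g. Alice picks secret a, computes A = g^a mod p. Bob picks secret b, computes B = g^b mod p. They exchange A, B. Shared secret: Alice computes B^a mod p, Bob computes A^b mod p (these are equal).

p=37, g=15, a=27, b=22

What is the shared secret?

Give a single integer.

A = 15^27 mod 37  (bits of 27 = 11011)
  bit 0 = 1: r = r^2 * 15 mod 37 = 1^2 * 15 = 1*15 = 15
  bit 1 = 1: r = r^2 * 15 mod 37 = 15^2 * 15 = 3*15 = 8
  bit 2 = 0: r = r^2 mod 37 = 8^2 = 27
  bit 3 = 1: r = r^2 * 15 mod 37 = 27^2 * 15 = 26*15 = 20
  bit 4 = 1: r = r^2 * 15 mod 37 = 20^2 * 15 = 30*15 = 6
  -> A = 6
B = 15^22 mod 37  (bits of 22 = 10110)
  bit 0 = 1: r = r^2 * 15 mod 37 = 1^2 * 15 = 1*15 = 15
  bit 1 = 0: r = r^2 mod 37 = 15^2 = 3
  bit 2 = 1: r = r^2 * 15 mod 37 = 3^2 * 15 = 9*15 = 24
  bit 3 = 1: r = r^2 * 15 mod 37 = 24^2 * 15 = 21*15 = 19
  bit 4 = 0: r = r^2 mod 37 = 19^2 = 28
  -> B = 28
s = B^a = 28^27 mod 37  (bits of 27 = 11011)
  bit 0 = 1: r = r^2 * 28 mod 37 = 1^2 * 28 = 1*28 = 28
  bit 1 = 1: r = r^2 * 28 mod 37 = 28^2 * 28 = 7*28 = 11
  bit 2 = 0: r = r^2 mod 37 = 11^2 = 10
  bit 3 = 1: r = r^2 * 28 mod 37 = 10^2 * 28 = 26*28 = 25
  bit 4 = 1: r = r^2 * 28 mod 37 = 25^2 * 28 = 33*28 = 36
  -> s = B^a = 36

Answer: 36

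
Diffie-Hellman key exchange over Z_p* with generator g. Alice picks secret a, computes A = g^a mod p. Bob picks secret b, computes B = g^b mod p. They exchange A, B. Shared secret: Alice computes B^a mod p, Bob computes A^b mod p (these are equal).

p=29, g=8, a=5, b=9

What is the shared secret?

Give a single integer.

Answer: 10

Derivation:
A = 8^5 mod 29  (bits of 5 = 101)
  bit 0 = 1: r = r^2 * 8 mod 29 = 1^2 * 8 = 1*8 = 8
  bit 1 = 0: r = r^2 mod 29 = 8^2 = 6
  bit 2 = 1: r = r^2 * 8 mod 29 = 6^2 * 8 = 7*8 = 27
  -> A = 27
B = 8^9 mod 29  (bits of 9 = 1001)
  bit 0 = 1: r = r^2 * 8 mod 29 = 1^2 * 8 = 1*8 = 8
  bit 1 = 0: r = r^2 mod 29 = 8^2 = 6
  bit 2 = 0: r = r^2 mod 29 = 6^2 = 7
  bit 3 = 1: r = r^2 * 8 mod 29 = 7^2 * 8 = 20*8 = 15
  -> B = 15
s = B^a = 15^5 mod 29  (bits of 5 = 101)
  bit 0 = 1: r = r^2 * 15 mod 29 = 1^2 * 15 = 1*15 = 15
  bit 1 = 0: r = r^2 mod 29 = 15^2 = 22
  bit 2 = 1: r = r^2 * 15 mod 29 = 22^2 * 15 = 20*15 = 10
  -> s = B^a = 10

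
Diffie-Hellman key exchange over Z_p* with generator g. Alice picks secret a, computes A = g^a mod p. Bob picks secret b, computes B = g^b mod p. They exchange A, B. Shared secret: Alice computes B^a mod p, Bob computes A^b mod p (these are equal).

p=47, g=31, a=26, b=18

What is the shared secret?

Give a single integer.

A = 31^26 mod 47  (bits of 26 = 11010)
  bit 0 = 1: r = r^2 * 31 mod 47 = 1^2 * 31 = 1*31 = 31
  bit 1 = 1: r = r^2 * 31 mod 47 = 31^2 * 31 = 21*31 = 40
  bit 2 = 0: r = r^2 mod 47 = 40^2 = 2
  bit 3 = 1: r = r^2 * 31 mod 47 = 2^2 * 31 = 4*31 = 30
  bit 4 = 0: r = r^2 mod 47 = 30^2 = 7
  -> A = 7
B = 31^18 mod 47  (bits of 18 = 10010)
  bit 0 = 1: r = r^2 * 31 mod 47 = 1^2 * 31 = 1*31 = 31
  bit 1 = 0: r = r^2 mod 47 = 31^2 = 21
  bit 2 = 0: r = r^2 mod 47 = 21^2 = 18
  bit 3 = 1: r = r^2 * 31 mod 47 = 18^2 * 31 = 42*31 = 33
  bit 4 = 0: r = r^2 mod 47 = 33^2 = 8
  -> B = 8
s = B^a = 8^26 mod 47  (bits of 26 = 11010)
  bit 0 = 1: r = r^2 * 8 mod 47 = 1^2 * 8 = 1*8 = 8
  bit 1 = 1: r = r^2 * 8 mod 47 = 8^2 * 8 = 17*8 = 42
  bit 2 = 0: r = r^2 mod 47 = 42^2 = 25
  bit 3 = 1: r = r^2 * 8 mod 47 = 25^2 * 8 = 14*8 = 18
  bit 4 = 0: r = r^2 mod 47 = 18^2 = 42
  -> s = B^a = 42

Answer: 42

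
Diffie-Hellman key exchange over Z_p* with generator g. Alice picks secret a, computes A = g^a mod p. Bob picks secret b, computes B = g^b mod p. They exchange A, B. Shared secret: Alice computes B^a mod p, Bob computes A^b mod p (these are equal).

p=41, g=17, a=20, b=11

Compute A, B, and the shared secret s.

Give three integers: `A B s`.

A = 17^20 mod 41  (bits of 20 = 10100)
  bit 0 = 1: r = r^2 * 17 mod 41 = 1^2 * 17 = 1*17 = 17
  bit 1 = 0: r = r^2 mod 41 = 17^2 = 2
  bit 2 = 1: r = r^2 * 17 mod 41 = 2^2 * 17 = 4*17 = 27
  bit 3 = 0: r = r^2 mod 41 = 27^2 = 32
  bit 4 = 0: r = r^2 mod 41 = 32^2 = 40
  -> A = 40
B = 17^11 mod 41  (bits of 11 = 1011)
  bit 0 = 1: r = r^2 * 17 mod 41 = 1^2 * 17 = 1*17 = 17
  bit 1 = 0: r = r^2 mod 41 = 17^2 = 2
  bit 2 = 1: r = r^2 * 17 mod 41 = 2^2 * 17 = 4*17 = 27
  bit 3 = 1: r = r^2 * 17 mod 41 = 27^2 * 17 = 32*17 = 11
  -> B = 11
s = B^a = 11^20 mod 41  (bits of 20 = 10100)
  bit 0 = 1: r = r^2 * 11 mod 41 = 1^2 * 11 = 1*11 = 11
  bit 1 = 0: r = r^2 mod 41 = 11^2 = 39
  bit 2 = 1: r = r^2 * 11 mod 41 = 39^2 * 11 = 4*11 = 3
  bit 3 = 0: r = r^2 mod 41 = 3^2 = 9
  bit 4 = 0: r = r^2 mod 41 = 9^2 = 40
  -> s = B^a = 40

Answer: 40 11 40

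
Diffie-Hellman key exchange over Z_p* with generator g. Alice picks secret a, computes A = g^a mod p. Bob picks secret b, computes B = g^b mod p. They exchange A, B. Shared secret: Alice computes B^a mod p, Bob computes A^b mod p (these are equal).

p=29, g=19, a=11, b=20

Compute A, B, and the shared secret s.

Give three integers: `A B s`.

A = 19^11 mod 29  (bits of 11 = 1011)
  bit 0 = 1: r = r^2 * 19 mod 29 = 1^2 * 19 = 1*19 = 19
  bit 1 = 0: r = r^2 mod 29 = 19^2 = 13
  bit 2 = 1: r = r^2 * 19 mod 29 = 13^2 * 19 = 24*19 = 21
  bit 3 = 1: r = r^2 * 19 mod 29 = 21^2 * 19 = 6*19 = 27
  -> A = 27
B = 19^20 mod 29  (bits of 20 = 10100)
  bit 0 = 1: r = r^2 * 19 mod 29 = 1^2 * 19 = 1*19 = 19
  bit 1 = 0: r = r^2 mod 29 = 19^2 = 13
  bit 2 = 1: r = r^2 * 19 mod 29 = 13^2 * 19 = 24*19 = 21
  bit 3 = 0: r = r^2 mod 29 = 21^2 = 6
  bit 4 = 0: r = r^2 mod 29 = 6^2 = 7
  -> B = 7
s = B^a = 7^11 mod 29  (bits of 11 = 1011)
  bit 0 = 1: r = r^2 * 7 mod 29 = 1^2 * 7 = 1*7 = 7
  bit 1 = 0: r = r^2 mod 29 = 7^2 = 20
  bit 2 = 1: r = r^2 * 7 mod 29 = 20^2 * 7 = 23*7 = 16
  bit 3 = 1: r = r^2 * 7 mod 29 = 16^2 * 7 = 24*7 = 23
  -> s = B^a = 23

Answer: 27 7 23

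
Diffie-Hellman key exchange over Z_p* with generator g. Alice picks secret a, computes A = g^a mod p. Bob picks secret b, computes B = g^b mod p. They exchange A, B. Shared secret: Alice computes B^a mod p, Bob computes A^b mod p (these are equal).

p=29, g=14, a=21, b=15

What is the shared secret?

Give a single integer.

Answer: 12

Derivation:
A = 14^21 mod 29  (bits of 21 = 10101)
  bit 0 = 1: r = r^2 * 14 mod 29 = 1^2 * 14 = 1*14 = 14
  bit 1 = 0: r = r^2 mod 29 = 14^2 = 22
  bit 2 = 1: r = r^2 * 14 mod 29 = 22^2 * 14 = 20*14 = 19
  bit 3 = 0: r = r^2 mod 29 = 19^2 = 13
  bit 4 = 1: r = r^2 * 14 mod 29 = 13^2 * 14 = 24*14 = 17
  -> A = 17
B = 14^15 mod 29  (bits of 15 = 1111)
  bit 0 = 1: r = r^2 * 14 mod 29 = 1^2 * 14 = 1*14 = 14
  bit 1 = 1: r = r^2 * 14 mod 29 = 14^2 * 14 = 22*14 = 18
  bit 2 = 1: r = r^2 * 14 mod 29 = 18^2 * 14 = 5*14 = 12
  bit 3 = 1: r = r^2 * 14 mod 29 = 12^2 * 14 = 28*14 = 15
  -> B = 15
s = B^a = 15^21 mod 29  (bits of 21 = 10101)
  bit 0 = 1: r = r^2 * 15 mod 29 = 1^2 * 15 = 1*15 = 15
  bit 1 = 0: r = r^2 mod 29 = 15^2 = 22
  bit 2 = 1: r = r^2 * 15 mod 29 = 22^2 * 15 = 20*15 = 10
  bit 3 = 0: r = r^2 mod 29 = 10^2 = 13
  bit 4 = 1: r = r^2 * 15 mod 29 = 13^2 * 15 = 24*15 = 12
  -> s = B^a = 12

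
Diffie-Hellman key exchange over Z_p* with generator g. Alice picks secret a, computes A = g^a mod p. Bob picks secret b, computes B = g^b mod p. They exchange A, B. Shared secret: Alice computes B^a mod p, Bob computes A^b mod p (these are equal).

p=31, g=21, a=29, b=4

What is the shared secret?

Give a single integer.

Answer: 19

Derivation:
A = 21^29 mod 31  (bits of 29 = 11101)
  bit 0 = 1: r = r^2 * 21 mod 31 = 1^2 * 21 = 1*21 = 21
  bit 1 = 1: r = r^2 * 21 mod 31 = 21^2 * 21 = 7*21 = 23
  bit 2 = 1: r = r^2 * 21 mod 31 = 23^2 * 21 = 2*21 = 11
  bit 3 = 0: r = r^2 mod 31 = 11^2 = 28
  bit 4 = 1: r = r^2 * 21 mod 31 = 28^2 * 21 = 9*21 = 3
  -> A = 3
B = 21^4 mod 31  (bits of 4 = 100)
  bit 0 = 1: r = r^2 * 21 mod 31 = 1^2 * 21 = 1*21 = 21
  bit 1 = 0: r = r^2 mod 31 = 21^2 = 7
  bit 2 = 0: r = r^2 mod 31 = 7^2 = 18
  -> B = 18
s = B^a = 18^29 mod 31  (bits of 29 = 11101)
  bit 0 = 1: r = r^2 * 18 mod 31 = 1^2 * 18 = 1*18 = 18
  bit 1 = 1: r = r^2 * 18 mod 31 = 18^2 * 18 = 14*18 = 4
  bit 2 = 1: r = r^2 * 18 mod 31 = 4^2 * 18 = 16*18 = 9
  bit 3 = 0: r = r^2 mod 31 = 9^2 = 19
  bit 4 = 1: r = r^2 * 18 mod 31 = 19^2 * 18 = 20*18 = 19
  -> s = B^a = 19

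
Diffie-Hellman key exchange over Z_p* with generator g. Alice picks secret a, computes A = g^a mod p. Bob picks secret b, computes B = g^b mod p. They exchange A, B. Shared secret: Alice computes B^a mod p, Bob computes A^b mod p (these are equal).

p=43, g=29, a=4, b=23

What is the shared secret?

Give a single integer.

A = 29^4 mod 43  (bits of 4 = 100)
  bit 0 = 1: r = r^2 * 29 mod 43 = 1^2 * 29 = 1*29 = 29
  bit 1 = 0: r = r^2 mod 43 = 29^2 = 24
  bit 2 = 0: r = r^2 mod 43 = 24^2 = 17
  -> A = 17
B = 29^23 mod 43  (bits of 23 = 10111)
  bit 0 = 1: r = r^2 * 29 mod 43 = 1^2 * 29 = 1*29 = 29
  bit 1 = 0: r = r^2 mod 43 = 29^2 = 24
  bit 2 = 1: r = r^2 * 29 mod 43 = 24^2 * 29 = 17*29 = 20
  bit 3 = 1: r = r^2 * 29 mod 43 = 20^2 * 29 = 13*29 = 33
  bit 4 = 1: r = r^2 * 29 mod 43 = 33^2 * 29 = 14*29 = 19
  -> B = 19
s = B^a = 19^4 mod 43  (bits of 4 = 100)
  bit 0 = 1: r = r^2 * 19 mod 43 = 1^2 * 19 = 1*19 = 19
  bit 1 = 0: r = r^2 mod 43 = 19^2 = 17
  bit 2 = 0: r = r^2 mod 43 = 17^2 = 31
  -> s = B^a = 31

Answer: 31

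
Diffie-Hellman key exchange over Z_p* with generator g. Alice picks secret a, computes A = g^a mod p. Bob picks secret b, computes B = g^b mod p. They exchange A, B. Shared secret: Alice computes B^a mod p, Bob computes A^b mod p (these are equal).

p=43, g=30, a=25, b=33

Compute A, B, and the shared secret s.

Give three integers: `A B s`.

Answer: 34 2 27

Derivation:
A = 30^25 mod 43  (bits of 25 = 11001)
  bit 0 = 1: r = r^2 * 30 mod 43 = 1^2 * 30 = 1*30 = 30
  bit 1 = 1: r = r^2 * 30 mod 43 = 30^2 * 30 = 40*30 = 39
  bit 2 = 0: r = r^2 mod 43 = 39^2 = 16
  bit 3 = 0: r = r^2 mod 43 = 16^2 = 41
  bit 4 = 1: r = r^2 * 30 mod 43 = 41^2 * 30 = 4*30 = 34
  -> A = 34
B = 30^33 mod 43  (bits of 33 = 100001)
  bit 0 = 1: r = r^2 * 30 mod 43 = 1^2 * 30 = 1*30 = 30
  bit 1 = 0: r = r^2 mod 43 = 30^2 = 40
  bit 2 = 0: r = r^2 mod 43 = 40^2 = 9
  bit 3 = 0: r = r^2 mod 43 = 9^2 = 38
  bit 4 = 0: r = r^2 mod 43 = 38^2 = 25
  bit 5 = 1: r = r^2 * 30 mod 43 = 25^2 * 30 = 23*30 = 2
  -> B = 2
s = B^a = 2^25 mod 43  (bits of 25 = 11001)
  bit 0 = 1: r = r^2 * 2 mod 43 = 1^2 * 2 = 1*2 = 2
  bit 1 = 1: r = r^2 * 2 mod 43 = 2^2 * 2 = 4*2 = 8
  bit 2 = 0: r = r^2 mod 43 = 8^2 = 21
  bit 3 = 0: r = r^2 mod 43 = 21^2 = 11
  bit 4 = 1: r = r^2 * 2 mod 43 = 11^2 * 2 = 35*2 = 27
  -> s = B^a = 27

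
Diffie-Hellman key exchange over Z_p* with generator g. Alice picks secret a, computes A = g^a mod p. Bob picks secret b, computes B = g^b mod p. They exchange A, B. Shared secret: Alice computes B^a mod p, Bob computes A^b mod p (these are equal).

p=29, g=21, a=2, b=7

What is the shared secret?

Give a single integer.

A = 21^2 mod 29  (bits of 2 = 10)
  bit 0 = 1: r = r^2 * 21 mod 29 = 1^2 * 21 = 1*21 = 21
  bit 1 = 0: r = r^2 mod 29 = 21^2 = 6
  -> A = 6
B = 21^7 mod 29  (bits of 7 = 111)
  bit 0 = 1: r = r^2 * 21 mod 29 = 1^2 * 21 = 1*21 = 21
  bit 1 = 1: r = r^2 * 21 mod 29 = 21^2 * 21 = 6*21 = 10
  bit 2 = 1: r = r^2 * 21 mod 29 = 10^2 * 21 = 13*21 = 12
  -> B = 12
s = B^a = 12^2 mod 29  (bits of 2 = 10)
  bit 0 = 1: r = r^2 * 12 mod 29 = 1^2 * 12 = 1*12 = 12
  bit 1 = 0: r = r^2 mod 29 = 12^2 = 28
  -> s = B^a = 28

Answer: 28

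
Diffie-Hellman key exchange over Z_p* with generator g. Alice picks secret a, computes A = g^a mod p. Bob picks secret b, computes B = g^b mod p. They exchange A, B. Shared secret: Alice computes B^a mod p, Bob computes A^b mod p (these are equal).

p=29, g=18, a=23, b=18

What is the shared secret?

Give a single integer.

A = 18^23 mod 29  (bits of 23 = 10111)
  bit 0 = 1: r = r^2 * 18 mod 29 = 1^2 * 18 = 1*18 = 18
  bit 1 = 0: r = r^2 mod 29 = 18^2 = 5
  bit 2 = 1: r = r^2 * 18 mod 29 = 5^2 * 18 = 25*18 = 15
  bit 3 = 1: r = r^2 * 18 mod 29 = 15^2 * 18 = 22*18 = 19
  bit 4 = 1: r = r^2 * 18 mod 29 = 19^2 * 18 = 13*18 = 2
  -> A = 2
B = 18^18 mod 29  (bits of 18 = 10010)
  bit 0 = 1: r = r^2 * 18 mod 29 = 1^2 * 18 = 1*18 = 18
  bit 1 = 0: r = r^2 mod 29 = 18^2 = 5
  bit 2 = 0: r = r^2 mod 29 = 5^2 = 25
  bit 3 = 1: r = r^2 * 18 mod 29 = 25^2 * 18 = 16*18 = 27
  bit 4 = 0: r = r^2 mod 29 = 27^2 = 4
  -> B = 4
s = B^a = 4^23 mod 29  (bits of 23 = 10111)
  bit 0 = 1: r = r^2 * 4 mod 29 = 1^2 * 4 = 1*4 = 4
  bit 1 = 0: r = r^2 mod 29 = 4^2 = 16
  bit 2 = 1: r = r^2 * 4 mod 29 = 16^2 * 4 = 24*4 = 9
  bit 3 = 1: r = r^2 * 4 mod 29 = 9^2 * 4 = 23*4 = 5
  bit 4 = 1: r = r^2 * 4 mod 29 = 5^2 * 4 = 25*4 = 13
  -> s = B^a = 13

Answer: 13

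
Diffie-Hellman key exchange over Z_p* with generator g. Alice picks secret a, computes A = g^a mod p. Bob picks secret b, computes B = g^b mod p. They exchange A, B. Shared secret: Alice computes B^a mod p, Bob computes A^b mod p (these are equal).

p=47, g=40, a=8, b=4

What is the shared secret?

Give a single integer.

A = 40^8 mod 47  (bits of 8 = 1000)
  bit 0 = 1: r = r^2 * 40 mod 47 = 1^2 * 40 = 1*40 = 40
  bit 1 = 0: r = r^2 mod 47 = 40^2 = 2
  bit 2 = 0: r = r^2 mod 47 = 2^2 = 4
  bit 3 = 0: r = r^2 mod 47 = 4^2 = 16
  -> A = 16
B = 40^4 mod 47  (bits of 4 = 100)
  bit 0 = 1: r = r^2 * 40 mod 47 = 1^2 * 40 = 1*40 = 40
  bit 1 = 0: r = r^2 mod 47 = 40^2 = 2
  bit 2 = 0: r = r^2 mod 47 = 2^2 = 4
  -> B = 4
s = B^a = 4^8 mod 47  (bits of 8 = 1000)
  bit 0 = 1: r = r^2 * 4 mod 47 = 1^2 * 4 = 1*4 = 4
  bit 1 = 0: r = r^2 mod 47 = 4^2 = 16
  bit 2 = 0: r = r^2 mod 47 = 16^2 = 21
  bit 3 = 0: r = r^2 mod 47 = 21^2 = 18
  -> s = B^a = 18

Answer: 18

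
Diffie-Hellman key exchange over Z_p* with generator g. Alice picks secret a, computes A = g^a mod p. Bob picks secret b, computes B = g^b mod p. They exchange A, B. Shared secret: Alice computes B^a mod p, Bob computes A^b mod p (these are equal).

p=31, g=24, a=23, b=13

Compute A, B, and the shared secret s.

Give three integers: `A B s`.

Answer: 21 12 22

Derivation:
A = 24^23 mod 31  (bits of 23 = 10111)
  bit 0 = 1: r = r^2 * 24 mod 31 = 1^2 * 24 = 1*24 = 24
  bit 1 = 0: r = r^2 mod 31 = 24^2 = 18
  bit 2 = 1: r = r^2 * 24 mod 31 = 18^2 * 24 = 14*24 = 26
  bit 3 = 1: r = r^2 * 24 mod 31 = 26^2 * 24 = 25*24 = 11
  bit 4 = 1: r = r^2 * 24 mod 31 = 11^2 * 24 = 28*24 = 21
  -> A = 21
B = 24^13 mod 31  (bits of 13 = 1101)
  bit 0 = 1: r = r^2 * 24 mod 31 = 1^2 * 24 = 1*24 = 24
  bit 1 = 1: r = r^2 * 24 mod 31 = 24^2 * 24 = 18*24 = 29
  bit 2 = 0: r = r^2 mod 31 = 29^2 = 4
  bit 3 = 1: r = r^2 * 24 mod 31 = 4^2 * 24 = 16*24 = 12
  -> B = 12
s = B^a = 12^23 mod 31  (bits of 23 = 10111)
  bit 0 = 1: r = r^2 * 12 mod 31 = 1^2 * 12 = 1*12 = 12
  bit 1 = 0: r = r^2 mod 31 = 12^2 = 20
  bit 2 = 1: r = r^2 * 12 mod 31 = 20^2 * 12 = 28*12 = 26
  bit 3 = 1: r = r^2 * 12 mod 31 = 26^2 * 12 = 25*12 = 21
  bit 4 = 1: r = r^2 * 12 mod 31 = 21^2 * 12 = 7*12 = 22
  -> s = B^a = 22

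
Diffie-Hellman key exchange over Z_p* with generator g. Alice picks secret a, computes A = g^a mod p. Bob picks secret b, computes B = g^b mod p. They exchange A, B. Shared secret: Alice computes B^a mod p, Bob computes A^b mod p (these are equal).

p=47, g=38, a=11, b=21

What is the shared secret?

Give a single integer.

Answer: 38

Derivation:
A = 38^11 mod 47  (bits of 11 = 1011)
  bit 0 = 1: r = r^2 * 38 mod 47 = 1^2 * 38 = 1*38 = 38
  bit 1 = 0: r = r^2 mod 47 = 38^2 = 34
  bit 2 = 1: r = r^2 * 38 mod 47 = 34^2 * 38 = 28*38 = 30
  bit 3 = 1: r = r^2 * 38 mod 47 = 30^2 * 38 = 7*38 = 31
  -> A = 31
B = 38^21 mod 47  (bits of 21 = 10101)
  bit 0 = 1: r = r^2 * 38 mod 47 = 1^2 * 38 = 1*38 = 38
  bit 1 = 0: r = r^2 mod 47 = 38^2 = 34
  bit 2 = 1: r = r^2 * 38 mod 47 = 34^2 * 38 = 28*38 = 30
  bit 3 = 0: r = r^2 mod 47 = 30^2 = 7
  bit 4 = 1: r = r^2 * 38 mod 47 = 7^2 * 38 = 2*38 = 29
  -> B = 29
s = B^a = 29^11 mod 47  (bits of 11 = 1011)
  bit 0 = 1: r = r^2 * 29 mod 47 = 1^2 * 29 = 1*29 = 29
  bit 1 = 0: r = r^2 mod 47 = 29^2 = 42
  bit 2 = 1: r = r^2 * 29 mod 47 = 42^2 * 29 = 25*29 = 20
  bit 3 = 1: r = r^2 * 29 mod 47 = 20^2 * 29 = 24*29 = 38
  -> s = B^a = 38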